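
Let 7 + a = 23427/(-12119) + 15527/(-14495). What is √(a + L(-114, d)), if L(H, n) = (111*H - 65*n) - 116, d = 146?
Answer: I*√687211329547746502265/175664905 ≈ 149.23*I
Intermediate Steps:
L(H, n) = -116 - 65*n + 111*H (L(H, n) = (-65*n + 111*H) - 116 = -116 - 65*n + 111*H)
a = -1757400413/175664905 (a = -7 + (23427/(-12119) + 15527/(-14495)) = -7 + (23427*(-1/12119) + 15527*(-1/14495)) = -7 + (-23427/12119 - 15527/14495) = -7 - 527746078/175664905 = -1757400413/175664905 ≈ -10.004)
√(a + L(-114, d)) = √(-1757400413/175664905 + (-116 - 65*146 + 111*(-114))) = √(-1757400413/175664905 + (-116 - 9490 - 12654)) = √(-1757400413/175664905 - 22260) = √(-3912058185713/175664905) = I*√687211329547746502265/175664905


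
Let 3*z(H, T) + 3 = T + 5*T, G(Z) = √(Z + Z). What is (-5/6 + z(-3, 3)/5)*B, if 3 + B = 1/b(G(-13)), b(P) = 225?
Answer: -337/675 ≈ -0.49926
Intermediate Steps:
G(Z) = √2*√Z (G(Z) = √(2*Z) = √2*√Z)
z(H, T) = -1 + 2*T (z(H, T) = -1 + (T + 5*T)/3 = -1 + (6*T)/3 = -1 + 2*T)
B = -674/225 (B = -3 + 1/225 = -674/225 ≈ -2.9956)
(-5/6 + z(-3, 3)/5)*B = (-5/6 + (-1 + 2*3)/5)*(-674/225) = (-5*⅙ + (-1 + 6)*(⅕))*(-674/225) = (-⅚ + 5*(⅕))*(-674/225) = (-⅚ + 1)*(-674/225) = (⅙)*(-674/225) = -337/675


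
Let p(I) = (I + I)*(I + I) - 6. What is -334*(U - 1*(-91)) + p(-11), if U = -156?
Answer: 22188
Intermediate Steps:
p(I) = -6 + 4*I² (p(I) = (2*I)*(2*I) - 6 = 4*I² - 6 = -6 + 4*I²)
-334*(U - 1*(-91)) + p(-11) = -334*(-156 - 1*(-91)) + (-6 + 4*(-11)²) = -334*(-156 + 91) + (-6 + 4*121) = -334*(-65) + (-6 + 484) = 21710 + 478 = 22188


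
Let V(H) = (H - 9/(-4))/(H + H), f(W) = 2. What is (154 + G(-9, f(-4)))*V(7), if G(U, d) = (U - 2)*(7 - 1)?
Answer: 407/7 ≈ 58.143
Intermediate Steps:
G(U, d) = -12 + 6*U (G(U, d) = (-2 + U)*6 = -12 + 6*U)
V(H) = (9/4 + H)/(2*H) (V(H) = (H - 9*(-1/4))/((2*H)) = (H + 9/4)*(1/(2*H)) = (9/4 + H)*(1/(2*H)) = (9/4 + H)/(2*H))
(154 + G(-9, f(-4)))*V(7) = (154 + (-12 + 6*(-9)))*((1/8)*(9 + 4*7)/7) = (154 + (-12 - 54))*((1/8)*(1/7)*(9 + 28)) = (154 - 66)*((1/8)*(1/7)*37) = 88*(37/56) = 407/7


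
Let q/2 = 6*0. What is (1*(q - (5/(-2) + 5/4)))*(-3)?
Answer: -15/4 ≈ -3.7500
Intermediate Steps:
q = 0 (q = 2*(6*0) = 2*0 = 0)
(1*(q - (5/(-2) + 5/4)))*(-3) = (1*(0 - (5/(-2) + 5/4)))*(-3) = (1*(0 - (5*(-½) + 5*(¼))))*(-3) = (1*(0 - (-5/2 + 5/4)))*(-3) = (1*(0 - 1*(-5/4)))*(-3) = (1*(0 + 5/4))*(-3) = (1*(5/4))*(-3) = (5/4)*(-3) = -15/4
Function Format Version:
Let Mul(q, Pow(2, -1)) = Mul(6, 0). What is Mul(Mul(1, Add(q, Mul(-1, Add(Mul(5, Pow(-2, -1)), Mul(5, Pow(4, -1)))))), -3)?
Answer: Rational(-15, 4) ≈ -3.7500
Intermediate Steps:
q = 0 (q = Mul(2, Mul(6, 0)) = Mul(2, 0) = 0)
Mul(Mul(1, Add(q, Mul(-1, Add(Mul(5, Pow(-2, -1)), Mul(5, Pow(4, -1)))))), -3) = Mul(Mul(1, Add(0, Mul(-1, Add(Mul(5, Pow(-2, -1)), Mul(5, Pow(4, -1)))))), -3) = Mul(Mul(1, Add(0, Mul(-1, Add(Mul(5, Rational(-1, 2)), Mul(5, Rational(1, 4)))))), -3) = Mul(Mul(1, Add(0, Mul(-1, Add(Rational(-5, 2), Rational(5, 4))))), -3) = Mul(Mul(1, Add(0, Mul(-1, Rational(-5, 4)))), -3) = Mul(Mul(1, Add(0, Rational(5, 4))), -3) = Mul(Mul(1, Rational(5, 4)), -3) = Mul(Rational(5, 4), -3) = Rational(-15, 4)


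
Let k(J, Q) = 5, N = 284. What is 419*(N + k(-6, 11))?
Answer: 121091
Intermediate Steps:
419*(N + k(-6, 11)) = 419*(284 + 5) = 419*289 = 121091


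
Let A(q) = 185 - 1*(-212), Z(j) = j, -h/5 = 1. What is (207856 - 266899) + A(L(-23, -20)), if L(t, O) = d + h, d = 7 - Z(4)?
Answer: -58646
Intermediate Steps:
h = -5 (h = -5*1 = -5)
d = 3 (d = 7 - 1*4 = 7 - 4 = 3)
L(t, O) = -2 (L(t, O) = 3 - 5 = -2)
A(q) = 397 (A(q) = 185 + 212 = 397)
(207856 - 266899) + A(L(-23, -20)) = (207856 - 266899) + 397 = -59043 + 397 = -58646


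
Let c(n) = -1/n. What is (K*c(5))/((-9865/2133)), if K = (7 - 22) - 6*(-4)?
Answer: 19197/49325 ≈ 0.38919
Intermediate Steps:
K = 9 (K = -15 + 24 = 9)
(K*c(5))/((-9865/2133)) = (9*(-1/5))/((-9865/2133)) = (9*(-1*1/5))/((-9865*1/2133)) = (9*(-1/5))/(-9865/2133) = -9/5*(-2133/9865) = 19197/49325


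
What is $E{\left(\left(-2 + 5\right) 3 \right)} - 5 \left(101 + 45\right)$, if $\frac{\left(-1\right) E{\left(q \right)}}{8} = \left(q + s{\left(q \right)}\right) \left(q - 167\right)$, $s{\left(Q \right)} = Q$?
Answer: $22022$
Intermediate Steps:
$E{\left(q \right)} = - 16 q \left(-167 + q\right)$ ($E{\left(q \right)} = - 8 \left(q + q\right) \left(q - 167\right) = - 8 \cdot 2 q \left(-167 + q\right) = - 16 q \left(-167 + q\right)$)
$E{\left(\left(-2 + 5\right) 3 \right)} - 5 \left(101 + 45\right) = 16 \left(-2 + 5\right) 3 \left(167 - \left(-2 + 5\right) 3\right) - 5 \left(101 + 45\right) = 16 \cdot 3 \cdot 3 \left(167 - 3 \cdot 3\right) - 5 \cdot 146 = 16 \cdot 9 \left(167 - 9\right) - 730 = 16 \cdot 9 \cdot 158 - 730 = 22752 - 730 = 22022$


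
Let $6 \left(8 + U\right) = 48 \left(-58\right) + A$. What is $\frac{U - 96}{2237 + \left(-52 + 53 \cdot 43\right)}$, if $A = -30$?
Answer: $- \frac{191}{1488} \approx -0.12836$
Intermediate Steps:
$U = -477$ ($U = -8 + \frac{48 \left(-58\right) - 30}{6} = -8 + \frac{-2784 - 30}{6} = -8 + \frac{1}{6} \left(-2814\right) = -8 - 469 = -477$)
$\frac{U - 96}{2237 + \left(-52 + 53 \cdot 43\right)} = \frac{-477 - 96}{2237 + \left(-52 + 53 \cdot 43\right)} = - \frac{573}{2237 + \left(-52 + 2279\right)} = - \frac{573}{2237 + 2227} = - \frac{573}{4464} = \left(-573\right) \frac{1}{4464} = - \frac{191}{1488}$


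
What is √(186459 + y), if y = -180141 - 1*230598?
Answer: 6*I*√6230 ≈ 473.58*I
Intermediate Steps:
y = -410739 (y = -180141 - 230598 = -410739)
√(186459 + y) = √(186459 - 410739) = √(-224280) = 6*I*√6230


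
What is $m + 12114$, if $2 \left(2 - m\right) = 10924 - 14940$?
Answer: $14124$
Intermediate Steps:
$m = 2010$ ($m = 2 - \frac{10924 - 14940}{2} = 2 - -2008 = 2 + 2008 = 2010$)
$m + 12114 = 2010 + 12114 = 14124$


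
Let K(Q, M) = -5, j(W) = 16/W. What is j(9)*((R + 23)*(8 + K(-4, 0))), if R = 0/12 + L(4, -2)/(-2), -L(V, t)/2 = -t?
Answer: 400/3 ≈ 133.33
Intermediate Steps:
L(V, t) = 2*t (L(V, t) = -(-2)*t = 2*t)
R = 2 (R = 0/12 + (2*(-2))/(-2) = 0*(1/12) - 4*(-½) = 0 + 2 = 2)
j(9)*((R + 23)*(8 + K(-4, 0))) = (16/9)*((2 + 23)*(8 - 5)) = (16*(⅑))*(25*3) = (16/9)*75 = 400/3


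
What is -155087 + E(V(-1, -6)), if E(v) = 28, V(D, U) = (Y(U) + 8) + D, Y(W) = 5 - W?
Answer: -155059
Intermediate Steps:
V(D, U) = 13 + D - U (V(D, U) = ((5 - U) + 8) + D = (13 - U) + D = 13 + D - U)
-155087 + E(V(-1, -6)) = -155087 + 28 = -155059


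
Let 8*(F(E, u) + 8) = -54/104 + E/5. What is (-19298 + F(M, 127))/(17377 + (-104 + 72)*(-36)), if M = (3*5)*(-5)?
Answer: -8032103/7708064 ≈ -1.0420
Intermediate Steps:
M = -75 (M = 15*(-5) = -75)
F(E, u) = -3355/416 + E/40 (F(E, u) = -8 + (-54/104 + E/5)/8 = -8 + (-54*1/104 + E*(⅕))/8 = -8 + (-27/52 + E/5)/8 = -8 + (-27/416 + E/40) = -3355/416 + E/40)
(-19298 + F(M, 127))/(17377 + (-104 + 72)*(-36)) = (-19298 + (-3355/416 + (1/40)*(-75)))/(17377 + (-104 + 72)*(-36)) = (-19298 + (-3355/416 - 15/8))/(17377 - 32*(-36)) = (-19298 - 4135/416)/(17377 + 1152) = -8032103/416/18529 = -8032103/416*1/18529 = -8032103/7708064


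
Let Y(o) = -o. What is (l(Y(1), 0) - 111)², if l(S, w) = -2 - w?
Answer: 12769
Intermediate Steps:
(l(Y(1), 0) - 111)² = ((-2 - 1*0) - 111)² = ((-2 + 0) - 111)² = (-2 - 111)² = (-113)² = 12769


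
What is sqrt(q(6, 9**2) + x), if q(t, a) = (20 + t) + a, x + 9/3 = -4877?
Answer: I*sqrt(4773) ≈ 69.087*I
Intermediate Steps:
x = -4880 (x = -3 - 4877 = -4880)
q(t, a) = 20 + a + t
sqrt(q(6, 9**2) + x) = sqrt((20 + 9**2 + 6) - 4880) = sqrt((20 + 81 + 6) - 4880) = sqrt(107 - 4880) = sqrt(-4773) = I*sqrt(4773)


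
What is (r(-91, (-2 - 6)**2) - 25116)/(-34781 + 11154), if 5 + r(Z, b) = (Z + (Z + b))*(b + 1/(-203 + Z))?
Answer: 4802872/3473169 ≈ 1.3829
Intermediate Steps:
r(Z, b) = -5 + (b + 1/(-203 + Z))*(b + 2*Z) (r(Z, b) = -5 + (Z + (Z + b))*(b + 1/(-203 + Z)) = -5 + (b + 2*Z)*(b + 1/(-203 + Z)) = -5 + (b + 1/(-203 + Z))*(b + 2*Z))
(r(-91, (-2 - 6)**2) - 25116)/(-34781 + 11154) = ((1015 + (-2 - 6)**2 - 203*(-2 - 6)**4 - 3*(-91) - 91*(-2 - 6)**4 - 406*(-91)*(-2 - 6)**2 + 2*(-2 - 6)**2*(-91)**2)/(-203 - 91) - 25116)/(-34781 + 11154) = ((1015 + (-8)**2 - 203*((-8)**2)**2 + 273 - 91*((-8)**2)**2 - 406*(-91)*(-8)**2 + 2*(-8)**2*8281)/(-294) - 25116)/(-23627) = (-(1015 + 64 - 203*64**2 + 273 - 91*64**2 - 406*(-91)*64 + 2*64*8281)/294 - 25116)*(-1/23627) = (-(1015 + 64 - 203*4096 + 273 - 91*4096 + 2364544 + 1059968)/294 - 25116)*(-1/23627) = (-(1015 + 64 - 831488 + 273 - 372736 + 2364544 + 1059968)/294 - 25116)*(-1/23627) = (-1/294*2221640 - 25116)*(-1/23627) = (-1110820/147 - 25116)*(-1/23627) = -4802872/147*(-1/23627) = 4802872/3473169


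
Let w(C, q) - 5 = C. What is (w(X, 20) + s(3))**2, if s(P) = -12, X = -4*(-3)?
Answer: 25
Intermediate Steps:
X = 12
w(C, q) = 5 + C
(w(X, 20) + s(3))**2 = ((5 + 12) - 12)**2 = (17 - 12)**2 = 5**2 = 25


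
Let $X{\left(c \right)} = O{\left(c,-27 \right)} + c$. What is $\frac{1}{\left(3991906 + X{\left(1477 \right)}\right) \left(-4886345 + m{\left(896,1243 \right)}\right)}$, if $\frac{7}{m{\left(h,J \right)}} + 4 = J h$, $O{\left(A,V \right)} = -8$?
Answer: $- \frac{1113724}{21732105282087628875} \approx -5.1248 \cdot 10^{-14}$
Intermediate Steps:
$X{\left(c \right)} = -8 + c$
$m{\left(h,J \right)} = \frac{7}{-4 + J h}$
$\frac{1}{\left(3991906 + X{\left(1477 \right)}\right) \left(-4886345 + m{\left(896,1243 \right)}\right)} = \frac{1}{\left(3991906 + \left(-8 + 1477\right)\right) \left(-4886345 + \frac{7}{-4 + 1243 \cdot 896}\right)} = \frac{1}{\left(3991906 + 1469\right) \left(-4886345 + \frac{7}{-4 + 1113728}\right)} = \frac{1}{3993375 \left(-4886345 + \frac{7}{1113724}\right)} = \frac{1}{3993375 \left(- \frac{5442039698773}{1113724}\right)} = \frac{1}{- \frac{21732105282087628875}{1113724}} = - \frac{1113724}{21732105282087628875}$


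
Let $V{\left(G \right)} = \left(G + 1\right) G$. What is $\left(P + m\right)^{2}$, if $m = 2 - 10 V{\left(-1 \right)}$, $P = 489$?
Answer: $241081$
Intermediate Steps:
$V{\left(G \right)} = G \left(1 + G\right)$ ($V{\left(G \right)} = \left(1 + G\right) G = G \left(1 + G\right)$)
$m = 2$ ($m = 2 - 10 \left(- (1 - 1)\right) = 2 - 10 \left(\left(-1\right) 0\right) = 2 - 0 = 2 + 0 = 2$)
$\left(P + m\right)^{2} = \left(489 + 2\right)^{2} = 491^{2} = 241081$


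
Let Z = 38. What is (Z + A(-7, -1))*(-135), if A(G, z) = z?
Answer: -4995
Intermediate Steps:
(Z + A(-7, -1))*(-135) = (38 - 1)*(-135) = 37*(-135) = -4995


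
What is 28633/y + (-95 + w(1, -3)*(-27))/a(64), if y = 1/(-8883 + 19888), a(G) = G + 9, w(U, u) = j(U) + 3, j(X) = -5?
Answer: 23002750004/73 ≈ 3.1511e+8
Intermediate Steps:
w(U, u) = -2 (w(U, u) = -5 + 3 = -2)
a(G) = 9 + G
y = 1/11005 ≈ 9.0868e-5
28633/y + (-95 + w(1, -3)*(-27))/a(64) = 28633/(1/11005) + (-95 - 2*(-27))/(9 + 64) = 28633*11005 + (-95 + 54)/73 = 315106165 - 41*1/73 = 315106165 - 41/73 = 23002750004/73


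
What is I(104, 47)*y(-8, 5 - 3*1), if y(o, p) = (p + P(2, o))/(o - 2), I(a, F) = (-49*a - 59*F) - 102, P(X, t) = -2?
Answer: 0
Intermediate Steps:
I(a, F) = -102 - 59*F - 49*a (I(a, F) = (-59*F - 49*a) - 102 = -102 - 59*F - 49*a)
y(o, p) = (-2 + p)/(-2 + o) (y(o, p) = (p - 2)/(o - 2) = (-2 + p)/(-2 + o))
I(104, 47)*y(-8, 5 - 3*1) = (-102 - 59*47 - 49*104)*((-2 + (5 - 3*1))/(-2 - 8)) = (-102 - 2773 - 5096)*((-2 + (5 - 3))/(-10)) = -(-7971)*(-2 + 2)/10 = -(-7971)*0/10 = -7971*0 = 0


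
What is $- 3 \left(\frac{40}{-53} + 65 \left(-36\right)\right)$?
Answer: $\frac{372180}{53} \approx 7022.3$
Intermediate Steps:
$- 3 \left(\frac{40}{-53} + 65 \left(-36\right)\right) = - 3 \left(40 \left(- \frac{1}{53}\right) - 2340\right) = - 3 \left(- \frac{40}{53} - 2340\right) = \left(-3\right) \left(- \frac{124060}{53}\right) = \frac{372180}{53}$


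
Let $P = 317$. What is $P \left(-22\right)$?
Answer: $-6974$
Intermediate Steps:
$P \left(-22\right) = 317 \left(-22\right) = -6974$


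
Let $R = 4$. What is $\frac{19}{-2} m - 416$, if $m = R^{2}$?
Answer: $-568$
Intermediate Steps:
$m = 16$ ($m = 4^{2} = 16$)
$\frac{19}{-2} m - 416 = \frac{19}{-2} \cdot 16 - 416 = 19 \left(- \frac{1}{2}\right) 16 - 416 = \left(- \frac{19}{2}\right) 16 - 416 = -152 - 416 = -568$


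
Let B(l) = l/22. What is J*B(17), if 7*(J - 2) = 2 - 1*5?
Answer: 17/14 ≈ 1.2143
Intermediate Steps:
J = 11/7 (J = 2 + (2 - 1*5)/7 = 2 + (2 - 5)/7 = 2 + (1/7)*(-3) = 2 - 3/7 = 11/7 ≈ 1.5714)
B(l) = l/22
J*B(17) = 11*((1/22)*17)/7 = (11/7)*(17/22) = 17/14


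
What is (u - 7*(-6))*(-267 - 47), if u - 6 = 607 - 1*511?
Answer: -45216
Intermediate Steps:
u = 102 (u = 6 + (607 - 1*511) = 6 + (607 - 511) = 6 + 96 = 102)
(u - 7*(-6))*(-267 - 47) = (102 - 7*(-6))*(-267 - 47) = (102 + 42)*(-314) = 144*(-314) = -45216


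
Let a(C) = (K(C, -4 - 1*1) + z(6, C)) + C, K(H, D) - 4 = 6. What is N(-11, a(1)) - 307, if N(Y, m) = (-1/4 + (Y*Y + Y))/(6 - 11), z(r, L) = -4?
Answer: -6579/20 ≈ -328.95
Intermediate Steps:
K(H, D) = 10 (K(H, D) = 4 + 6 = 10)
a(C) = 6 + C (a(C) = (10 - 4) + C = 6 + C)
N(Y, m) = 1/20 - Y/5 - Y²/5 (N(Y, m) = (-1*¼ + (Y² + Y))/(-5) = (-¼ + (Y + Y²))*(-⅕) = (-¼ + Y + Y²)*(-⅕) = 1/20 - Y/5 - Y²/5)
N(-11, a(1)) - 307 = (1/20 - ⅕*(-11) - ⅕*(-11)²) - 307 = (1/20 + 11/5 - ⅕*121) - 307 = (1/20 + 11/5 - 121/5) - 307 = -439/20 - 307 = -6579/20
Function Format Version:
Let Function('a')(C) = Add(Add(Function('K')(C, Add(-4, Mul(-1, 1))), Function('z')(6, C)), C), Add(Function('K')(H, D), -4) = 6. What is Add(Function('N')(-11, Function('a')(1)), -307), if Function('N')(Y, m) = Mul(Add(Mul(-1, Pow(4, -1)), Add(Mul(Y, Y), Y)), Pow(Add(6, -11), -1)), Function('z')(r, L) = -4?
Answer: Rational(-6579, 20) ≈ -328.95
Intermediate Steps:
Function('K')(H, D) = 10 (Function('K')(H, D) = Add(4, 6) = 10)
Function('a')(C) = Add(6, C) (Function('a')(C) = Add(Add(10, -4), C) = Add(6, C))
Function('N')(Y, m) = Add(Rational(1, 20), Mul(Rational(-1, 5), Y), Mul(Rational(-1, 5), Pow(Y, 2))) (Function('N')(Y, m) = Mul(Add(Mul(-1, Rational(1, 4)), Add(Pow(Y, 2), Y)), Pow(-5, -1)) = Mul(Add(Rational(-1, 4), Add(Y, Pow(Y, 2))), Rational(-1, 5)) = Mul(Add(Rational(-1, 4), Y, Pow(Y, 2)), Rational(-1, 5)) = Add(Rational(1, 20), Mul(Rational(-1, 5), Y), Mul(Rational(-1, 5), Pow(Y, 2))))
Add(Function('N')(-11, Function('a')(1)), -307) = Add(Add(Rational(1, 20), Mul(Rational(-1, 5), -11), Mul(Rational(-1, 5), Pow(-11, 2))), -307) = Add(Add(Rational(1, 20), Rational(11, 5), Mul(Rational(-1, 5), 121)), -307) = Add(Add(Rational(1, 20), Rational(11, 5), Rational(-121, 5)), -307) = Add(Rational(-439, 20), -307) = Rational(-6579, 20)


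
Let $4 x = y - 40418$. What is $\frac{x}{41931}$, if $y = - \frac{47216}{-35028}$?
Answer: $- \frac{176964311}{734379534} \approx -0.24097$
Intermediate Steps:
$y = \frac{11804}{8757}$ ($y = \left(-47216\right) \left(- \frac{1}{35028}\right) = \frac{11804}{8757} \approx 1.3479$)
$x = - \frac{176964311}{17514}$ ($x = \frac{\frac{11804}{8757} - 40418}{4} = \frac{1}{4} \left(- \frac{353928622}{8757}\right) = - \frac{176964311}{17514} \approx -10104.0$)
$\frac{x}{41931} = - \frac{176964311}{17514 \cdot 41931} = \left(- \frac{176964311}{17514}\right) \frac{1}{41931} = - \frac{176964311}{734379534}$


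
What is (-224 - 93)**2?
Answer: 100489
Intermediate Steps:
(-224 - 93)**2 = (-317)**2 = 100489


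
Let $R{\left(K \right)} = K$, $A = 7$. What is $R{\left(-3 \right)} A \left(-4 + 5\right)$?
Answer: $-21$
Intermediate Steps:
$R{\left(-3 \right)} A \left(-4 + 5\right) = \left(-3\right) 7 \left(-4 + 5\right) = \left(-21\right) 1 = -21$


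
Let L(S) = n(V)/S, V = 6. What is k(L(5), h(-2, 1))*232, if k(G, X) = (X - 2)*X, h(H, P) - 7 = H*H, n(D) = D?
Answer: 22968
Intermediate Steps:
L(S) = 6/S
h(H, P) = 7 + H² (h(H, P) = 7 + H*H = 7 + H²)
k(G, X) = X*(-2 + X) (k(G, X) = (-2 + X)*X = X*(-2 + X))
k(L(5), h(-2, 1))*232 = ((7 + (-2)²)*(-2 + (7 + (-2)²)))*232 = ((7 + 4)*(-2 + (7 + 4)))*232 = (11*(-2 + 11))*232 = (11*9)*232 = 99*232 = 22968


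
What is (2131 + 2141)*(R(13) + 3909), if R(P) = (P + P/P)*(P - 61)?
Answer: 13828464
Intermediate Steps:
R(P) = (1 + P)*(-61 + P) (R(P) = (P + 1)*(-61 + P) = (1 + P)*(-61 + P))
(2131 + 2141)*(R(13) + 3909) = (2131 + 2141)*((-61 + 13² - 60*13) + 3909) = 4272*((-61 + 169 - 780) + 3909) = 4272*(-672 + 3909) = 4272*3237 = 13828464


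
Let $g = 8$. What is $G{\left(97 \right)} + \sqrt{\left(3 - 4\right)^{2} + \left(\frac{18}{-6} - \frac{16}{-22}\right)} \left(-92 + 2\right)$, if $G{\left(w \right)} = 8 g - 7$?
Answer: $57 - \frac{90 i \sqrt{154}}{11} \approx 57.0 - 101.53 i$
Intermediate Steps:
$G{\left(w \right)} = 57$ ($G{\left(w \right)} = 8 \cdot 8 - 7 = 64 - 7 = 57$)
$G{\left(97 \right)} + \sqrt{\left(3 - 4\right)^{2} + \left(\frac{18}{-6} - \frac{16}{-22}\right)} \left(-92 + 2\right) = 57 + \sqrt{\left(3 - 4\right)^{2} + \left(\frac{18}{-6} - \frac{16}{-22}\right)} \left(-92 + 2\right) = 57 + \sqrt{\left(-1\right)^{2} + \left(18 \left(- \frac{1}{6}\right) - - \frac{8}{11}\right)} \left(-90\right) = 57 + \sqrt{1 + \left(-3 + \frac{8}{11}\right)} \left(-90\right) = 57 + \sqrt{1 - \frac{25}{11}} \left(-90\right) = 57 + \sqrt{- \frac{14}{11}} \left(-90\right) = 57 + \frac{i \sqrt{154}}{11} \left(-90\right) = 57 - \frac{90 i \sqrt{154}}{11}$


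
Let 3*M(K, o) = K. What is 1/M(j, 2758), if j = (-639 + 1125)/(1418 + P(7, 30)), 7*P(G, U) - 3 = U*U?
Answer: 1547/162 ≈ 9.5494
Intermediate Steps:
P(G, U) = 3/7 + U²/7 (P(G, U) = 3/7 + (U*U)/7 = 3/7 + U²/7)
j = 486/1547 (j = (-639 + 1125)/(1418 + (3/7 + (⅐)*30²)) = 486/(1418 + (3/7 + (⅐)*900)) = 486/(1418 + (3/7 + 900/7)) = 486/(1418 + 129) = 486/1547 ≈ 0.31416)
M(K, o) = K/3
1/M(j, 2758) = 1/((⅓)*(486/1547)) = 1/(162/1547) = 1547/162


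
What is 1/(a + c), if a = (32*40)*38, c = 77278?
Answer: 1/125918 ≈ 7.9417e-6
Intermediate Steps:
a = 48640 (a = 1280*38 = 48640)
1/(a + c) = 1/(48640 + 77278) = 1/125918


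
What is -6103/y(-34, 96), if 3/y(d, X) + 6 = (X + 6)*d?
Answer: 7067274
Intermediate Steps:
y(d, X) = 3/(-6 + d*(6 + X)) (y(d, X) = 3/(-6 + (X + 6)*d) = 3/(-6 + (6 + X)*d) = 3/(-6 + d*(6 + X)))
-6103/y(-34, 96) = -6103/(3/(-6 + 6*(-34) + 96*(-34))) = -6103/(3/(-6 - 204 - 3264)) = -6103/(3/(-3474)) = -6103/(3*(-1/3474)) = -6103/(-1/1158) = -6103*(-1158) = 7067274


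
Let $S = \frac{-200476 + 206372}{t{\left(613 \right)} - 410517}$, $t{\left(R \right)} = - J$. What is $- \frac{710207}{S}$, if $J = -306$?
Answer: $\frac{291334723677}{5896} \approx 4.9412 \cdot 10^{7}$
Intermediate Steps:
$t{\left(R \right)} = 306$ ($t{\left(R \right)} = \left(-1\right) \left(-306\right) = 306$)
$S = - \frac{5896}{410211}$ ($S = \frac{-200476 + 206372}{306 - 410517} = \frac{5896}{-410211} = 5896 \left(- \frac{1}{410211}\right) = - \frac{5896}{410211} \approx -0.014373$)
$- \frac{710207}{S} = - \frac{710207}{- \frac{5896}{410211}} = \left(-710207\right) \left(- \frac{410211}{5896}\right) = \frac{291334723677}{5896}$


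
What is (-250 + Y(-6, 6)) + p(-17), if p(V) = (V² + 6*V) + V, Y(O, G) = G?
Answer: -74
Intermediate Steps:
p(V) = V² + 7*V
(-250 + Y(-6, 6)) + p(-17) = (-250 + 6) - 17*(7 - 17) = -244 - 17*(-10) = -244 + 170 = -74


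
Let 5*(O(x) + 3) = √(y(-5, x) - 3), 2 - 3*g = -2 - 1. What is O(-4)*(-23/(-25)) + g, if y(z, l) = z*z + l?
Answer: -82/75 + 69*√2/125 ≈ -0.31269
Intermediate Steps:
y(z, l) = l + z² (y(z, l) = z² + l = l + z²)
g = 5/3 (g = ⅔ - (-2 - 1)/3 = ⅔ - ⅓*(-3) = ⅔ + 1 = 5/3 ≈ 1.6667)
O(x) = -3 + √(22 + x)/5 (O(x) = -3 + √((x + (-5)²) - 3)/5 = -3 + √((x + 25) - 3)/5 = -3 + √((25 + x) - 3)/5 = -3 + √(22 + x)/5)
O(-4)*(-23/(-25)) + g = (-3 + √(22 - 4)/5)*(-23/(-25)) + 5/3 = (-3 + √18/5)*(-23*(-1/25)) + 5/3 = (-3 + (3*√2)/5)*(23/25) + 5/3 = (-3 + 3*√2/5)*(23/25) + 5/3 = (-69/25 + 69*√2/125) + 5/3 = -82/75 + 69*√2/125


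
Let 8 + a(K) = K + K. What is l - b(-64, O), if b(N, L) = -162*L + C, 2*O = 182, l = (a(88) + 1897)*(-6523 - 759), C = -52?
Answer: -15022536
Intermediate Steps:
a(K) = -8 + 2*K (a(K) = -8 + (K + K) = -8 + 2*K)
l = -15037330 (l = ((-8 + 2*88) + 1897)*(-6523 - 759) = ((-8 + 176) + 1897)*(-7282) = (168 + 1897)*(-7282) = 2065*(-7282) = -15037330)
O = 91 (O = (½)*182 = 91)
b(N, L) = -52 - 162*L (b(N, L) = -162*L - 52 = -52 - 162*L)
l - b(-64, O) = -15037330 - (-52 - 162*91) = -15037330 - (-52 - 14742) = -15037330 - 1*(-14794) = -15037330 + 14794 = -15022536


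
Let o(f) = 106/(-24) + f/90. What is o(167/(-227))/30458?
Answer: -180799/1244513880 ≈ -0.00014528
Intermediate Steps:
o(f) = -53/12 + f/90 (o(f) = 106*(-1/24) + f*(1/90) = -53/12 + f/90)
o(167/(-227))/30458 = (-53/12 + (167/(-227))/90)/30458 = (-53/12 + (167*(-1/227))/90)*(1/30458) = (-53/12 + (1/90)*(-167/227))*(1/30458) = (-53/12 - 167/20430)*(1/30458) = -180799/40860*1/30458 = -180799/1244513880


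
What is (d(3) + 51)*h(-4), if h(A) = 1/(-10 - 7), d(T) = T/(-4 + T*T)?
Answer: -258/85 ≈ -3.0353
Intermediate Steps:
d(T) = T/(-4 + T**2)
h(A) = -1/17 (h(A) = 1/(-17) = -1/17)
(d(3) + 51)*h(-4) = (3/(-4 + 3**2) + 51)*(-1/17) = (3/(-4 + 9) + 51)*(-1/17) = (3/5 + 51)*(-1/17) = (258/5)*(-1/17) = -258/85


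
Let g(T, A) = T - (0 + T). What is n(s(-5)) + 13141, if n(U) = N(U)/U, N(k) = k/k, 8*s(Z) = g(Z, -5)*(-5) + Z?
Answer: 65697/5 ≈ 13139.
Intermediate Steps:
g(T, A) = 0 (g(T, A) = T - T = 0)
s(Z) = Z/8 (s(Z) = (0*(-5) + Z)/8 = (0 + Z)/8 = Z/8)
N(k) = 1
n(U) = 1/U
n(s(-5)) + 13141 = 1/((1/8)*(-5)) + 13141 = 1/(-5/8) + 13141 = -8/5 + 13141 = 65697/5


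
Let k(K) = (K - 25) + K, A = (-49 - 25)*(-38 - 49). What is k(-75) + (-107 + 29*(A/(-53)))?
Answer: -201648/53 ≈ -3804.7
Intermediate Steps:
A = 6438 (A = -74*(-87) = 6438)
k(K) = -25 + 2*K (k(K) = (-25 + K) + K = -25 + 2*K)
k(-75) + (-107 + 29*(A/(-53))) = (-25 + 2*(-75)) + (-107 + 29*(6438/(-53))) = (-25 - 150) + (-107 + 29*(6438*(-1/53))) = -175 + (-107 + 29*(-6438/53)) = -175 + (-107 - 186702/53) = -175 - 192373/53 = -201648/53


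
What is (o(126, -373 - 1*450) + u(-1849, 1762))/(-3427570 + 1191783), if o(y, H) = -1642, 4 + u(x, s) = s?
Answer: -116/2235787 ≈ -5.1883e-5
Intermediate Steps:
u(x, s) = -4 + s
(o(126, -373 - 1*450) + u(-1849, 1762))/(-3427570 + 1191783) = (-1642 + (-4 + 1762))/(-3427570 + 1191783) = (-1642 + 1758)/(-2235787) = 116*(-1/2235787) = -116/2235787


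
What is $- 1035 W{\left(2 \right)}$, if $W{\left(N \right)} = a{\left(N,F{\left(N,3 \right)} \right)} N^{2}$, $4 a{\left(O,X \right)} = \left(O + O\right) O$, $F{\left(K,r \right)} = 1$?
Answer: $-8280$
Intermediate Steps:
$a{\left(O,X \right)} = \frac{O^{2}}{2}$ ($a{\left(O,X \right)} = \frac{\left(O + O\right) O}{4} = \frac{2 O O}{4} = \frac{2 O^{2}}{4} = \frac{O^{2}}{2}$)
$W{\left(N \right)} = \frac{N^{4}}{2}$ ($W{\left(N \right)} = \frac{N^{2}}{2} N^{2} = \frac{N^{4}}{2}$)
$- 1035 W{\left(2 \right)} = - 1035 \frac{2^{4}}{2} = - 1035 \cdot \frac{1}{2} \cdot 16 = \left(-1035\right) 8 = -8280$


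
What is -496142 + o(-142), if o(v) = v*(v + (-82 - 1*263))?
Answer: -426988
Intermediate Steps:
o(v) = v*(-345 + v) (o(v) = v*(v + (-82 - 263)) = v*(v - 345) = v*(-345 + v))
-496142 + o(-142) = -496142 - 142*(-345 - 142) = -496142 - 142*(-487) = -496142 + 69154 = -426988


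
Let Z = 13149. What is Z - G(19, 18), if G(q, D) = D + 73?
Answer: 13058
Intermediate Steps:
G(q, D) = 73 + D
Z - G(19, 18) = 13149 - (73 + 18) = 13149 - 1*91 = 13149 - 91 = 13058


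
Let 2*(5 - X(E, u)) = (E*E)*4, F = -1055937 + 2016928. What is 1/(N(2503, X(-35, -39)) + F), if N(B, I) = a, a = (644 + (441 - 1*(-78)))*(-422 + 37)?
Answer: 1/513236 ≈ 1.9484e-6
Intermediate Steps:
F = 960991
X(E, u) = 5 - 2*E² (X(E, u) = 5 - E*E*4/2 = 5 - E²*4/2 = 5 - 2*E²)
a = -447755 (a = (644 + (441 + 78))*(-385) = (644 + 519)*(-385) = 1163*(-385) = -447755)
N(B, I) = -447755
1/(N(2503, X(-35, -39)) + F) = 1/(-447755 + 960991) = 1/513236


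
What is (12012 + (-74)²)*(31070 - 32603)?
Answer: -26809104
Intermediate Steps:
(12012 + (-74)²)*(31070 - 32603) = (12012 + 5476)*(-1533) = 17488*(-1533) = -26809104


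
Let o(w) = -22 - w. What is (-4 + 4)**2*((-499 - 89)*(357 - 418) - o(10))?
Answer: 0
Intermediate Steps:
(-4 + 4)**2*((-499 - 89)*(357 - 418) - o(10)) = (-4 + 4)**2*((-499 - 89)*(357 - 418) - (-22 - 1*10)) = 0**2*(-588*(-61) - (-22 - 10)) = 0*(35868 - 1*(-32)) = 0*(35868 + 32) = 0*35900 = 0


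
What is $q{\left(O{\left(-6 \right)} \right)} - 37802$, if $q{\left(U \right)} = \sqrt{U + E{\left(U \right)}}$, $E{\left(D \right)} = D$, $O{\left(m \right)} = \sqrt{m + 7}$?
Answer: $-37802 + \sqrt{2} \approx -37801.0$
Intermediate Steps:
$O{\left(m \right)} = \sqrt{7 + m}$
$q{\left(U \right)} = \sqrt{2} \sqrt{U}$ ($q{\left(U \right)} = \sqrt{U + U} = \sqrt{2 U} = \sqrt{2} \sqrt{U}$)
$q{\left(O{\left(-6 \right)} \right)} - 37802 = \sqrt{2} \sqrt{\sqrt{7 - 6}} - 37802 = \sqrt{2} \sqrt{\sqrt{1}} - 37802 = \sqrt{2} \sqrt{1} - 37802 = \sqrt{2} \cdot 1 - 37802 = \sqrt{2} - 37802 = -37802 + \sqrt{2}$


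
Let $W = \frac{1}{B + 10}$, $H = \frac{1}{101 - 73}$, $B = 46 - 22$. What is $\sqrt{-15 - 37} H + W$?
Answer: $\frac{1}{34} + \frac{i \sqrt{13}}{14} \approx 0.029412 + 0.25754 i$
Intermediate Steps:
$B = 24$ ($B = 46 - 22 = 24$)
$H = \frac{1}{28} \approx 0.035714$
$W = \frac{1}{34}$ ($W = \frac{1}{24 + 10} = \frac{1}{34} \approx 0.029412$)
$\sqrt{-15 - 37} H + W = \sqrt{-15 - 37} \cdot \frac{1}{28} + \frac{1}{34} = \sqrt{-52} \cdot \frac{1}{28} + \frac{1}{34} = 2 i \sqrt{13} \cdot \frac{1}{28} + \frac{1}{34} = \frac{i \sqrt{13}}{14} + \frac{1}{34} = \frac{1}{34} + \frac{i \sqrt{13}}{14}$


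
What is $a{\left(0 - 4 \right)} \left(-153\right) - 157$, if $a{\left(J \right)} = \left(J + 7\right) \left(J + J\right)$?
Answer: $3515$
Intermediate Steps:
$a{\left(J \right)} = 2 J \left(7 + J\right)$ ($a{\left(J \right)} = \left(7 + J\right) 2 J = 2 J \left(7 + J\right)$)
$a{\left(0 - 4 \right)} \left(-153\right) - 157 = 2 \left(0 - 4\right) \left(7 + \left(0 - 4\right)\right) \left(-153\right) - 157 = 2 \left(-4\right) \left(7 - 4\right) \left(-153\right) - 157 = 2 \left(-4\right) 3 \left(-153\right) - 157 = \left(-24\right) \left(-153\right) - 157 = 3672 - 157 = 3515$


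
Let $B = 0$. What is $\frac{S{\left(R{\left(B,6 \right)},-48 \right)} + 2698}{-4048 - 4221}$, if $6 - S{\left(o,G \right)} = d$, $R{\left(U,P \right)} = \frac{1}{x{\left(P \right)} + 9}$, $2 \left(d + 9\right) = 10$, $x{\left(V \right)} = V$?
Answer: $- \frac{2708}{8269} \approx -0.32749$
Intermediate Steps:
$d = -4$ ($d = -9 + \frac{1}{2} \cdot 10 = -9 + 5 = -4$)
$R{\left(U,P \right)} = \frac{1}{9 + P}$ ($R{\left(U,P \right)} = \frac{1}{P + 9} = \frac{1}{9 + P}$)
$S{\left(o,G \right)} = 10$ ($S{\left(o,G \right)} = 6 - -4 = 6 + 4 = 10$)
$\frac{S{\left(R{\left(B,6 \right)},-48 \right)} + 2698}{-4048 - 4221} = \frac{10 + 2698}{-4048 - 4221} = \frac{2708}{-8269} = 2708 \left(- \frac{1}{8269}\right) = - \frac{2708}{8269}$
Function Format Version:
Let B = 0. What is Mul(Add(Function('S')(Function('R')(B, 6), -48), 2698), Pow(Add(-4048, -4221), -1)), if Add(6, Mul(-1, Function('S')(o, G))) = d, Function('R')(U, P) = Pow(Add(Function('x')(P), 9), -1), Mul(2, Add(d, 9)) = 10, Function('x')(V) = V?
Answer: Rational(-2708, 8269) ≈ -0.32749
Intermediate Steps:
d = -4 (d = Add(-9, Mul(Rational(1, 2), 10)) = Add(-9, 5) = -4)
Function('R')(U, P) = Pow(Add(9, P), -1) (Function('R')(U, P) = Pow(Add(P, 9), -1) = Pow(Add(9, P), -1))
Function('S')(o, G) = 10 (Function('S')(o, G) = Add(6, Mul(-1, -4)) = Add(6, 4) = 10)
Mul(Add(Function('S')(Function('R')(B, 6), -48), 2698), Pow(Add(-4048, -4221), -1)) = Mul(Add(10, 2698), Pow(Add(-4048, -4221), -1)) = Mul(2708, Pow(-8269, -1)) = Mul(2708, Rational(-1, 8269)) = Rational(-2708, 8269)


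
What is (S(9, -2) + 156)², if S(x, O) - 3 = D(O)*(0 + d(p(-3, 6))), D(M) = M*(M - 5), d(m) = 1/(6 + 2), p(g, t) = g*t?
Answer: 413449/16 ≈ 25841.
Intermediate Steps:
d(m) = ⅛ (d(m) = 1/8 = ⅛)
D(M) = M*(-5 + M)
S(x, O) = 3 + O*(-5 + O)/8 (S(x, O) = 3 + (O*(-5 + O))*(0 + ⅛) = 3 + (O*(-5 + O))*(⅛) = 3 + O*(-5 + O)/8)
(S(9, -2) + 156)² = ((3 + (⅛)*(-2)*(-5 - 2)) + 156)² = ((3 + (⅛)*(-2)*(-7)) + 156)² = ((3 + 7/4) + 156)² = (19/4 + 156)² = (643/4)² = 413449/16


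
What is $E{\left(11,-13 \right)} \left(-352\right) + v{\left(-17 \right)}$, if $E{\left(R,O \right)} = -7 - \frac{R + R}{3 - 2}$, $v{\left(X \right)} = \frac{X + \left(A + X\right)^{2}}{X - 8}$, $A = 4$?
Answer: $\frac{255048}{25} \approx 10202.0$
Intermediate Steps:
$v{\left(X \right)} = \frac{X + \left(4 + X\right)^{2}}{-8 + X}$ ($v{\left(X \right)} = \frac{X + \left(4 + X\right)^{2}}{X - 8} = \frac{X + \left(4 + X\right)^{2}}{-8 + X}$)
$E{\left(R,O \right)} = -7 - 2 R$ ($E{\left(R,O \right)} = -7 - \frac{2 R}{1} = -7 - 2 R 1 = -7 - 2 R$)
$E{\left(11,-13 \right)} \left(-352\right) + v{\left(-17 \right)} = \left(-7 - 22\right) \left(-352\right) + \frac{-17 + \left(4 - 17\right)^{2}}{-8 - 17} = \left(-7 - 22\right) \left(-352\right) + \frac{-17 + \left(-13\right)^{2}}{-25} = \left(-29\right) \left(-352\right) - \frac{-17 + 169}{25} = 10208 - \frac{152}{25} = \frac{255048}{25}$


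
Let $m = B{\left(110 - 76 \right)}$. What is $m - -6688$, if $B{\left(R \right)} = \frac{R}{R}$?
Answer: $6689$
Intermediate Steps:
$B{\left(R \right)} = 1$
$m = 1$
$m - -6688 = 1 - -6688 = 1 + 6688 = 6689$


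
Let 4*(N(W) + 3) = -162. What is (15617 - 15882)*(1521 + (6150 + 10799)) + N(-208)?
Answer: -9789187/2 ≈ -4.8946e+6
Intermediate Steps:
N(W) = -87/2 (N(W) = -3 + (1/4)*(-162) = -3 - 81/2 = -87/2)
(15617 - 15882)*(1521 + (6150 + 10799)) + N(-208) = (15617 - 15882)*(1521 + (6150 + 10799)) - 87/2 = -265*(1521 + 16949) - 87/2 = -265*18470 - 87/2 = -4894550 - 87/2 = -9789187/2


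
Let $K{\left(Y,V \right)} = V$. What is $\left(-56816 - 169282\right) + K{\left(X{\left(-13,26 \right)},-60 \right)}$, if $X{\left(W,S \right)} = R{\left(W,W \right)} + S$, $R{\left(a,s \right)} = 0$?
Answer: $-226158$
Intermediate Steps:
$X{\left(W,S \right)} = S$ ($X{\left(W,S \right)} = 0 + S = S$)
$\left(-56816 - 169282\right) + K{\left(X{\left(-13,26 \right)},-60 \right)} = \left(-56816 - 169282\right) - 60 = -226098 - 60 = -226158$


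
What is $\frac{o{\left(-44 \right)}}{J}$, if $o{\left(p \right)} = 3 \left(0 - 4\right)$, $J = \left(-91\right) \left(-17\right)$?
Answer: $- \frac{12}{1547} \approx -0.0077569$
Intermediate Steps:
$J = 1547$
$o{\left(p \right)} = -12$ ($o{\left(p \right)} = 3 \left(-4\right) = -12$)
$\frac{o{\left(-44 \right)}}{J} = - \frac{12}{1547}$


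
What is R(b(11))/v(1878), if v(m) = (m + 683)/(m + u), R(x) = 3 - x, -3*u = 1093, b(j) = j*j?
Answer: -535838/7683 ≈ -69.743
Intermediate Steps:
b(j) = j**2
u = -1093/3 (u = -1/3*1093 = -1093/3 ≈ -364.33)
v(m) = (683 + m)/(-1093/3 + m) (v(m) = (m + 683)/(m - 1093/3) = (683 + m)/(-1093/3 + m))
R(b(11))/v(1878) = (3 - 1*11**2)/((3*(683 + 1878)/(-1093 + 3*1878))) = (3 - 1*121)/((3*2561/(-1093 + 5634))) = (3 - 121)/((3*2561/4541)) = -118/(3*(1/4541)*2561) = -118/7683/4541 = -118*4541/7683 = -535838/7683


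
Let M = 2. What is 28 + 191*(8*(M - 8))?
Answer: -9140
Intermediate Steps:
28 + 191*(8*(M - 8)) = 28 + 191*(8*(2 - 8)) = 28 + 191*(8*(-6)) = 28 + 191*(-48) = 28 - 9168 = -9140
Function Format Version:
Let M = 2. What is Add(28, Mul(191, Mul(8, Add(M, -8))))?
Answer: -9140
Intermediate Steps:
Add(28, Mul(191, Mul(8, Add(M, -8)))) = Add(28, Mul(191, Mul(8, Add(2, -8)))) = Add(28, Mul(191, Mul(8, -6))) = Add(28, Mul(191, -48)) = Add(28, -9168) = -9140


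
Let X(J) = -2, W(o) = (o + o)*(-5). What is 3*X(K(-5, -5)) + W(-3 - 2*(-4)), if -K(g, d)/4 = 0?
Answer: -56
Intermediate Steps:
W(o) = -10*o (W(o) = (2*o)*(-5) = -10*o)
K(g, d) = 0 (K(g, d) = -4*0 = 0)
3*X(K(-5, -5)) + W(-3 - 2*(-4)) = 3*(-2) - 10*(-3 - 2*(-4)) = -6 - 10*(-3 + 8) = -6 - 10*5 = -6 - 50 = -56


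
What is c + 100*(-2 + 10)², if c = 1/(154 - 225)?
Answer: 454399/71 ≈ 6400.0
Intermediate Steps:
c = -1/71 (c = 1/(-71) = -1/71 ≈ -0.014085)
c + 100*(-2 + 10)² = -1/71 + 100*(-2 + 10)² = -1/71 + 100*8² = -1/71 + 100*64 = -1/71 + 6400 = 454399/71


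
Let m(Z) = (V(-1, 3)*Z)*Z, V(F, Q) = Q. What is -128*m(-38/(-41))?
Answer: -554496/1681 ≈ -329.86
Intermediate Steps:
m(Z) = 3*Z**2 (m(Z) = (3*Z)*Z = 3*Z**2)
-128*m(-38/(-41)) = -384*(-38/(-41))**2 = -384*(-38*(-1/41))**2 = -384*(38/41)**2 = -384*1444/1681 = -128*4332/1681 = -554496/1681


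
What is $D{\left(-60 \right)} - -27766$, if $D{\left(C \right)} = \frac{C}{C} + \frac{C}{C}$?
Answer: $27768$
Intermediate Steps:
$D{\left(C \right)} = 2$ ($D{\left(C \right)} = 1 + 1 = 2$)
$D{\left(-60 \right)} - -27766 = 2 - -27766 = 2 + 27766 = 27768$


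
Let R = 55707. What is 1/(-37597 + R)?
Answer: 1/18110 ≈ 5.5218e-5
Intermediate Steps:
1/(-37597 + R) = 1/(-37597 + 55707) = 1/18110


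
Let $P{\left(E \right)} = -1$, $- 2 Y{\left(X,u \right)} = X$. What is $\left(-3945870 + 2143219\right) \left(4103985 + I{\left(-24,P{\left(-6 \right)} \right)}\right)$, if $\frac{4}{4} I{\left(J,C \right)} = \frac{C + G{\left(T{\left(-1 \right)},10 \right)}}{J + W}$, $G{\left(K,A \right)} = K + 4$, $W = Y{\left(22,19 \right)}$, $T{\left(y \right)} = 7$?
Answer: $- \frac{51786365044343}{7} \approx -7.398 \cdot 10^{12}$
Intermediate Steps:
$Y{\left(X,u \right)} = - \frac{X}{2}$
$W = -11$ ($W = \left(- \frac{1}{2}\right) 22 = -11$)
$G{\left(K,A \right)} = 4 + K$
$I{\left(J,C \right)} = \frac{11 + C}{-11 + J}$ ($I{\left(J,C \right)} = \frac{C + \left(4 + 7\right)}{J - 11} = \frac{C + 11}{-11 + J} = \frac{11 + C}{-11 + J}$)
$\left(-3945870 + 2143219\right) \left(4103985 + I{\left(-24,P{\left(-6 \right)} \right)}\right) = \left(-3945870 + 2143219\right) \left(4103985 + \frac{11 - 1}{-11 - 24}\right) = - 1802651 \left(4103985 + \frac{1}{-35} \cdot 10\right) = - 1802651 \left(4103985 - \frac{2}{7}\right) = \left(-1802651\right) \frac{28727893}{7} = - \frac{51786365044343}{7}$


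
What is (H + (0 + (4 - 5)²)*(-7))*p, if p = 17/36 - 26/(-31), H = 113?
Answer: 77539/558 ≈ 138.96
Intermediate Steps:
p = 1463/1116 (p = 17*(1/36) - 26*(-1/31) = 17/36 + 26/31 = 1463/1116 ≈ 1.3109)
(H + (0 + (4 - 5)²)*(-7))*p = (113 + (0 + (4 - 5)²)*(-7))*(1463/1116) = (113 + (0 + (-1)²)*(-7))*(1463/1116) = (113 + (0 + 1)*(-7))*(1463/1116) = (113 + 1*(-7))*(1463/1116) = (113 - 7)*(1463/1116) = 106*(1463/1116) = 77539/558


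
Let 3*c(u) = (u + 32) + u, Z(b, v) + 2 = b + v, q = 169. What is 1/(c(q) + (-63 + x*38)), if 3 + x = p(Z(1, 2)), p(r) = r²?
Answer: -3/47 ≈ -0.063830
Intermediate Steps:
Z(b, v) = -2 + b + v (Z(b, v) = -2 + (b + v) = -2 + b + v)
x = -2 (x = -3 + (-2 + 1 + 2)² = -3 + 1² = -3 + 1 = -2)
c(u) = 32/3 + 2*u/3 (c(u) = ((u + 32) + u)/3 = ((32 + u) + u)/3 = (32 + 2*u)/3 = 32/3 + 2*u/3)
1/(c(q) + (-63 + x*38)) = 1/((32/3 + (⅔)*169) + (-63 - 2*38)) = 1/((32/3 + 338/3) + (-63 - 76)) = 1/(370/3 - 139) = 1/(-47/3) = -3/47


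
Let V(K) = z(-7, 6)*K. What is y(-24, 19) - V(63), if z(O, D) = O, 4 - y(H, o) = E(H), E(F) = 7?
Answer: 438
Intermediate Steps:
y(H, o) = -3 (y(H, o) = 4 - 1*7 = 4 - 7 = -3)
V(K) = -7*K
y(-24, 19) - V(63) = -3 - (-7)*63 = -3 - 1*(-441) = -3 + 441 = 438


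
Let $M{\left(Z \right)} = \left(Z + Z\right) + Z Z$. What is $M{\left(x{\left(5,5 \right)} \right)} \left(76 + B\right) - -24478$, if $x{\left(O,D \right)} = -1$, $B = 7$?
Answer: $24395$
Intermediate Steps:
$M{\left(Z \right)} = Z^{2} + 2 Z$ ($M{\left(Z \right)} = 2 Z + Z^{2} = Z^{2} + 2 Z$)
$M{\left(x{\left(5,5 \right)} \right)} \left(76 + B\right) - -24478 = - (2 - 1) \left(76 + 7\right) - -24478 = \left(-1\right) 1 \cdot 83 + 24478 = \left(-1\right) 83 + 24478 = -83 + 24478 = 24395$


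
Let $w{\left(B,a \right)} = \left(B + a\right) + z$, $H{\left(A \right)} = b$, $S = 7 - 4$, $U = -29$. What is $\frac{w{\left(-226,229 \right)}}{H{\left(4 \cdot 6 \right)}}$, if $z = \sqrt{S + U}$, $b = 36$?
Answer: $\frac{1}{12} + \frac{i \sqrt{26}}{36} \approx 0.083333 + 0.14164 i$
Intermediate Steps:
$S = 3$ ($S = 7 - 4 = 3$)
$H{\left(A \right)} = 36$
$z = i \sqrt{26}$ ($z = \sqrt{3 - 29} = \sqrt{-26} = i \sqrt{26} \approx 5.099 i$)
$w{\left(B,a \right)} = B + a + i \sqrt{26}$ ($w{\left(B,a \right)} = \left(B + a\right) + i \sqrt{26} = B + a + i \sqrt{26}$)
$\frac{w{\left(-226,229 \right)}}{H{\left(4 \cdot 6 \right)}} = \frac{-226 + 229 + i \sqrt{26}}{36} = \left(3 + i \sqrt{26}\right) \frac{1}{36} = \frac{1}{12} + \frac{i \sqrt{26}}{36}$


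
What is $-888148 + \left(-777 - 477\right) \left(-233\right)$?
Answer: $-595966$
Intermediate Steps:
$-888148 + \left(-777 - 477\right) \left(-233\right) = -888148 - -292182 = -888148 + 292182 = -595966$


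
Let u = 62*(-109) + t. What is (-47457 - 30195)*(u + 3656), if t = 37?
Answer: 238003380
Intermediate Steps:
u = -6721 (u = 62*(-109) + 37 = -6758 + 37 = -6721)
(-47457 - 30195)*(u + 3656) = (-47457 - 30195)*(-6721 + 3656) = -77652*(-3065) = 238003380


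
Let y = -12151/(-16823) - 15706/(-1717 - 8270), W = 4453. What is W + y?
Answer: 748539897428/168011301 ≈ 4455.3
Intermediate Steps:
y = 385574075/168011301 (y = -12151*(-1/16823) - 15706/(-9987) = 12151/16823 - 15706*(-1/9987) = 12151/16823 + 15706/9987 = 385574075/168011301 ≈ 2.2949)
W + y = 4453 + 385574075/168011301 = 748539897428/168011301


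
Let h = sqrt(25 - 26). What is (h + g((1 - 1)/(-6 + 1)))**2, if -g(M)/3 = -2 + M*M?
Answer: (6 + I)**2 ≈ 35.0 + 12.0*I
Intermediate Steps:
h = I (h = sqrt(-1) = I ≈ 1.0*I)
g(M) = 6 - 3*M**2 (g(M) = -3*(-2 + M*M) = -3*(-2 + M**2) = 6 - 3*M**2)
(h + g((1 - 1)/(-6 + 1)))**2 = (I + (6 - 3*(1 - 1)**2/(-6 + 1)**2))**2 = (I + (6 - 3*(0/(-5))**2))**2 = (I + (6 - 3*(0*(-1/5))**2))**2 = (I + (6 - 3*0**2))**2 = (I + (6 - 3*0))**2 = (I + (6 + 0))**2 = (I + 6)**2 = (6 + I)**2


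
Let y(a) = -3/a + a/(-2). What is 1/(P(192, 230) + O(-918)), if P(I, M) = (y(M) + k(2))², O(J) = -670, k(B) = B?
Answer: 52900/640193049 ≈ 8.2631e-5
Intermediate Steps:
y(a) = -3/a - a/2 (y(a) = -3/a + a*(-½) = -3/a - a/2)
P(I, M) = (2 - 3/M - M/2)² (P(I, M) = ((-3/M - M/2) + 2)² = (2 - 3/M - M/2)²)
1/(P(192, 230) + O(-918)) = 1/((¼)*(6 + 230*(-4 + 230))²/230² - 670) = 1/((¼)*(1/52900)*(6 + 230*226)² - 670) = 1/((¼)*(1/52900)*(6 + 51980)² - 670) = 1/((¼)*(1/52900)*51986² - 670) = 1/((¼)*(1/52900)*2702544196 - 670) = 1/(675636049/52900 - 670) = 1/(640193049/52900) = 52900/640193049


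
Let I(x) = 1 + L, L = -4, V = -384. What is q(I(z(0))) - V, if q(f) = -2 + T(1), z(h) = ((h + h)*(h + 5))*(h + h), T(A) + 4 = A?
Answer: 379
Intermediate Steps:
T(A) = -4 + A
z(h) = 4*h**2*(5 + h) (z(h) = ((2*h)*(5 + h))*(2*h) = (2*h*(5 + h))*(2*h) = 4*h**2*(5 + h))
I(x) = -3 (I(x) = 1 - 4 = -3)
q(f) = -5 (q(f) = -2 + (-4 + 1) = -2 - 3 = -5)
q(I(z(0))) - V = -5 - 1*(-384) = -5 + 384 = 379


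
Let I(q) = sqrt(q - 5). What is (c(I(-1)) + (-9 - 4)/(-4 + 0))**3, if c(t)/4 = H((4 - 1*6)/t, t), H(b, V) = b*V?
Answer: -6859/64 ≈ -107.17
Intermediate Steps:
I(q) = sqrt(-5 + q)
H(b, V) = V*b
c(t) = -8 (c(t) = 4*(t*((4 - 1*6)/t)) = 4*(t*((4 - 6)/t)) = 4*(t*(-2/t)) = 4*(-2) = -8)
(c(I(-1)) + (-9 - 4)/(-4 + 0))**3 = (-8 + (-9 - 4)/(-4 + 0))**3 = (-8 - 13/(-4))**3 = (-8 - 13*(-1/4))**3 = (-8 + 13/4)**3 = (-19/4)**3 = -6859/64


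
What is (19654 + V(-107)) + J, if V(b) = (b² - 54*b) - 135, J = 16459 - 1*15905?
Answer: 37300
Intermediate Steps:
J = 554 (J = 16459 - 15905 = 554)
V(b) = -135 + b² - 54*b
(19654 + V(-107)) + J = (19654 + (-135 + (-107)² - 54*(-107))) + 554 = (19654 + (-135 + 11449 + 5778)) + 554 = (19654 + 17092) + 554 = 36746 + 554 = 37300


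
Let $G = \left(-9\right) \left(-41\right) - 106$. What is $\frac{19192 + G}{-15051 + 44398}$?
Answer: $\frac{19455}{29347} \approx 0.66293$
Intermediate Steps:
$G = 263$ ($G = 369 - 106 = 263$)
$\frac{19192 + G}{-15051 + 44398} = \frac{19192 + 263}{-15051 + 44398} = \frac{19455}{29347}$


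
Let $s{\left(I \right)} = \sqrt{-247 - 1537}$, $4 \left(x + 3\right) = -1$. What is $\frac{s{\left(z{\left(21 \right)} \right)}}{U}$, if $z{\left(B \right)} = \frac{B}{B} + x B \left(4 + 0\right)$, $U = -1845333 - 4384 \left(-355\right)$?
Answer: $- \frac{2 i \sqrt{446}}{289013} \approx - 0.00014614 i$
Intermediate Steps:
$x = - \frac{13}{4}$ ($x = -3 + \frac{1}{4} \left(-1\right) = -3 - \frac{1}{4} = - \frac{13}{4} \approx -3.25$)
$U = -289013$ ($U = -1845333 - -1556320 = -1845333 + 1556320 = -289013$)
$z{\left(B \right)} = 1 - 13 B$ ($z{\left(B \right)} = \frac{B}{B} - \frac{13 B \left(4 + 0\right)}{4} = 1 - \frac{13 B 4}{4} = 1 - \frac{13 \cdot 4 B}{4} = 1 - 13 B$)
$s{\left(I \right)} = 2 i \sqrt{446}$ ($s{\left(I \right)} = \sqrt{-1784} = 2 i \sqrt{446}$)
$\frac{s{\left(z{\left(21 \right)} \right)}}{U} = \frac{2 i \sqrt{446}}{-289013} = 2 i \sqrt{446} \left(- \frac{1}{289013}\right) = - \frac{2 i \sqrt{446}}{289013}$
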